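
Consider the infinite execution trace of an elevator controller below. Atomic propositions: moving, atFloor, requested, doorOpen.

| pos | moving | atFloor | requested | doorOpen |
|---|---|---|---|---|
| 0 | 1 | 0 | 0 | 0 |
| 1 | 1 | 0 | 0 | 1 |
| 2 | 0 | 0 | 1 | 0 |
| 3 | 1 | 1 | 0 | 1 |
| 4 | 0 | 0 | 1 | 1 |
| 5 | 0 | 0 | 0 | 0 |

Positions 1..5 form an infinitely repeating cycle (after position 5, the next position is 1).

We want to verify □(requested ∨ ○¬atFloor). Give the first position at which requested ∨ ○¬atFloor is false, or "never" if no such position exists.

requested ∨ ○¬atFloor holds at every position 0..5, and those are all the positions the trace ever visits, so the invariant □(requested ∨ ○¬atFloor) is never violated.

never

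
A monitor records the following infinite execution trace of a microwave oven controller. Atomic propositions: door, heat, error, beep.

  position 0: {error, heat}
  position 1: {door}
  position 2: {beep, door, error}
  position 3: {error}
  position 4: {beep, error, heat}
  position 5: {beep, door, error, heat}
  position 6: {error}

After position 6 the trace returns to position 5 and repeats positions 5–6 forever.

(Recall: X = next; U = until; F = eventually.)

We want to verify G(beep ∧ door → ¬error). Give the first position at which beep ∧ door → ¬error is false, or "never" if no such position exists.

2

Check beep ∧ door → ¬error at each position in order: 0 ✓, 1 ✓.
At position 2 the labels are {beep, door, error}, so beep ∧ door → ¬error is false there. This is the first violation.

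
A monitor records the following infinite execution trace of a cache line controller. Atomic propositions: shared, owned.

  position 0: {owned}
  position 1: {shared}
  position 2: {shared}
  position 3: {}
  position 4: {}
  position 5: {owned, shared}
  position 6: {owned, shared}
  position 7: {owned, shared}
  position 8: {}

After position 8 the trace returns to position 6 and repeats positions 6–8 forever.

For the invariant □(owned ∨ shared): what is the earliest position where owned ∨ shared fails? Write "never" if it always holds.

3

Check owned ∨ shared at each position in order: 0 ✓, 1 ✓, 2 ✓.
At position 3 the labels are {}, so owned ∨ shared is false there. This is the first violation.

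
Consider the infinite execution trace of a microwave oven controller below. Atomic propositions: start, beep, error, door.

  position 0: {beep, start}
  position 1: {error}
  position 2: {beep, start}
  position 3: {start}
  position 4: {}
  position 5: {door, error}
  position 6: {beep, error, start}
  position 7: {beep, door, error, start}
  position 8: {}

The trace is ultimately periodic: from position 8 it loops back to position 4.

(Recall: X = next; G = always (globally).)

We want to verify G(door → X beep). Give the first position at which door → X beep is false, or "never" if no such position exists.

7

Check door → X beep at each position in order: 0 ✓, 1 ✓, 2 ✓, 3 ✓, 4 ✓, 5 ✓, 6 ✓.
At position 7 the labels are {beep, door, error, start} and the next position 8 has {}, so door → X beep is false there. This is the first violation.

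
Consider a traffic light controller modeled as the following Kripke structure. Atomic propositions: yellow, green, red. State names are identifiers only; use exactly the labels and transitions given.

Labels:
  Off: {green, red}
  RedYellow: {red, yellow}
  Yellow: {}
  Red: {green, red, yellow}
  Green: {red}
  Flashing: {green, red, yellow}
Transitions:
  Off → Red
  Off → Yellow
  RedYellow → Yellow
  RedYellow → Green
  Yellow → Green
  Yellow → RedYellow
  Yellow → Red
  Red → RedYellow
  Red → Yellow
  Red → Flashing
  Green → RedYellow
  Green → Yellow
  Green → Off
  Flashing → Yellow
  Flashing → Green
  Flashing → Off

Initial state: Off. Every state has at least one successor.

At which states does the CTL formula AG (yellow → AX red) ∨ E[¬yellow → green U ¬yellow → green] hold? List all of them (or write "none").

{Off, RedYellow, Red, Flashing}

States satisfying yellow → AX red: {Off, Yellow, Green}.
States satisfying AG (yellow → AX red): ∅.
States satisfying ¬yellow → green: {Off, RedYellow, Red, Flashing}.
States satisfying E[¬yellow → green U ¬yellow → green]: {Off, RedYellow, Red, Flashing}.
States satisfying AG (yellow → AX red) ∨ E[¬yellow → green U ¬yellow → green]: {Off, RedYellow, Red, Flashing}.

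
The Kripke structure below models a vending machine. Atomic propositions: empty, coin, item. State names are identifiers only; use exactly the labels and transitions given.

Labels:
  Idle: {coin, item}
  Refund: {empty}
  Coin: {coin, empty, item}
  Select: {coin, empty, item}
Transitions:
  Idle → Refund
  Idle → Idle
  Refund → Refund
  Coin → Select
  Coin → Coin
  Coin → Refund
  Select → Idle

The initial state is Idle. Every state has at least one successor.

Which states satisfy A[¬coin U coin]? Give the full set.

{Idle, Coin, Select}

States satisfying ¬coin: {Refund}.
States satisfying coin: {Idle, Coin, Select}.
States satisfying A[¬coin U coin]: {Idle, Coin, Select}.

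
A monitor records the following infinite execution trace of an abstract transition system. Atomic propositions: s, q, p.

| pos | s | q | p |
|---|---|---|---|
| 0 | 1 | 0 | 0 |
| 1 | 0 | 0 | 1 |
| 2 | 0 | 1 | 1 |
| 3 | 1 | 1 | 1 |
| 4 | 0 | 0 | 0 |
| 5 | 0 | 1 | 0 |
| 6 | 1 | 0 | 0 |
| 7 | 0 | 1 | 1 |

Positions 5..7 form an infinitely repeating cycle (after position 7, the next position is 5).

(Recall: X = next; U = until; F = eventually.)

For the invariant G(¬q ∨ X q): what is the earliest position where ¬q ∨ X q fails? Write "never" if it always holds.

Check ¬q ∨ X q at each position in order: 0 ✓, 1 ✓, 2 ✓.
At position 3 the labels are {p, q, s} and the next position 4 has {}, so ¬q ∨ X q is false there. This is the first violation.

3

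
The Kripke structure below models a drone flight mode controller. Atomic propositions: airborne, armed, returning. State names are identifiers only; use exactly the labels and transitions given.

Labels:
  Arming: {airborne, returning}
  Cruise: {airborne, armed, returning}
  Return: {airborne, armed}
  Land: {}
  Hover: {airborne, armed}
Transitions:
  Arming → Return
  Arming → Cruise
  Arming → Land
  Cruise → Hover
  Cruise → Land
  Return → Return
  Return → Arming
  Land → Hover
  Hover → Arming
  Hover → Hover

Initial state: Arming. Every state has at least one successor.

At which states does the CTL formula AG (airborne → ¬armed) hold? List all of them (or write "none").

States satisfying airborne → ¬armed: {Arming, Land}.
States satisfying AG (airborne → ¬armed): ∅.

none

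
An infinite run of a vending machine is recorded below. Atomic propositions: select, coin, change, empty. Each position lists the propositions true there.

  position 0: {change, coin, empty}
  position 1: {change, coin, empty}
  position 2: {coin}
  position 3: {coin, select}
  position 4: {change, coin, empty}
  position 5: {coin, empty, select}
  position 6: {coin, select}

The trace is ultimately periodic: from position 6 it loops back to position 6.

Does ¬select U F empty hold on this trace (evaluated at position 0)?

Walking from position 0: F empty first holds at position 0, and ¬select holds at every earlier position along the way, so ¬select U F empty holds.

Holds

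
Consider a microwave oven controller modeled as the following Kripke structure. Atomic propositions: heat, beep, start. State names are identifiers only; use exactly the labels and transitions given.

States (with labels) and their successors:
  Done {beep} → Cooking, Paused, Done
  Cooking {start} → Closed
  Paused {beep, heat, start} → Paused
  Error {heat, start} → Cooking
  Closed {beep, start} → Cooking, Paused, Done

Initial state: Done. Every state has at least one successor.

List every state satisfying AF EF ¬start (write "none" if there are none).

States satisfying EF ¬start: {Done, Cooking, Error, Closed}.
States satisfying AF EF ¬start: {Done, Cooking, Error, Closed}.

{Done, Cooking, Error, Closed}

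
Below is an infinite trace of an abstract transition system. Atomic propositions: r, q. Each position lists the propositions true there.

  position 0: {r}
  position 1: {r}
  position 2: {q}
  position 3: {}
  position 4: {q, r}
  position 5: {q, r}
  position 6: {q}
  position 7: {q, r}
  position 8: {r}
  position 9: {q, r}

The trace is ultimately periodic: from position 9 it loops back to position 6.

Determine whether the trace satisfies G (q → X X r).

No

q → X X r must hold at every position from 0 onward. It fails at position 4, so G (q → X X r) is false.
Positions where q holds: 2, 4, 5, 6, 7, 9.
Check X X r at each: 2→ok, 4→fails, 5→ok, 6→ok, 7→ok, 9→ok.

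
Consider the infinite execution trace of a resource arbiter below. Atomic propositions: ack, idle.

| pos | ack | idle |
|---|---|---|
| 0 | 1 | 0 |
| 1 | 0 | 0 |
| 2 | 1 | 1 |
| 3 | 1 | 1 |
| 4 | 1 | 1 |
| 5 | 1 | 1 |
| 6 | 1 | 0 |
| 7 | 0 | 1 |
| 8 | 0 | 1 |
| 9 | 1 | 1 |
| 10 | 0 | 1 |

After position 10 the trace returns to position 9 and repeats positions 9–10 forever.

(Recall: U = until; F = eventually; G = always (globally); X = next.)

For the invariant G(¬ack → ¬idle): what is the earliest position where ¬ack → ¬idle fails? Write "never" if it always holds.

Check ¬ack → ¬idle at each position in order: 0 ✓, 1 ✓, 2 ✓, 3 ✓, 4 ✓, 5 ✓, 6 ✓.
At position 7 the labels are {idle}, so ¬ack → ¬idle is false there. This is the first violation.

7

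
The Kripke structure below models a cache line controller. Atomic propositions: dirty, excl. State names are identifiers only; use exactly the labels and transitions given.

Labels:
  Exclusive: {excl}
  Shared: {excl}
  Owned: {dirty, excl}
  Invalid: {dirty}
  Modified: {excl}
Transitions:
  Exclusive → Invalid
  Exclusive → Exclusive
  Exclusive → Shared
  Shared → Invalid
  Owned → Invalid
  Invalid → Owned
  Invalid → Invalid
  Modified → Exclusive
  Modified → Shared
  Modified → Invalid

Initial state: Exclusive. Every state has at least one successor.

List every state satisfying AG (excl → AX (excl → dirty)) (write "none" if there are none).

{Shared, Owned, Invalid}

States satisfying excl → AX (excl → dirty): {Shared, Owned, Invalid}.
States satisfying AG (excl → AX (excl → dirty)): {Shared, Owned, Invalid}.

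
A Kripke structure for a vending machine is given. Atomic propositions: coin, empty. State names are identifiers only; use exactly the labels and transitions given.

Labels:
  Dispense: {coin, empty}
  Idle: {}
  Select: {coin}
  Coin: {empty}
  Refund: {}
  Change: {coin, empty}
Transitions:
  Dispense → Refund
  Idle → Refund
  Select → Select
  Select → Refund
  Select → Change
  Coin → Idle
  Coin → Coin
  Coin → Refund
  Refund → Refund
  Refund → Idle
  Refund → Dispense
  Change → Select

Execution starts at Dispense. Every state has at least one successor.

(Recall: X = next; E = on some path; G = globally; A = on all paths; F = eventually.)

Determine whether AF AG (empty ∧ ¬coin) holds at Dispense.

No

States satisfying AG (empty ∧ ¬coin): ∅.
States satisfying AF AG (empty ∧ ¬coin): ∅.
There is a path from Dispense along which AG (empty ∧ ¬coin) never holds.
Dispense ∉ Sat(AF AG (empty ∧ ¬coin)).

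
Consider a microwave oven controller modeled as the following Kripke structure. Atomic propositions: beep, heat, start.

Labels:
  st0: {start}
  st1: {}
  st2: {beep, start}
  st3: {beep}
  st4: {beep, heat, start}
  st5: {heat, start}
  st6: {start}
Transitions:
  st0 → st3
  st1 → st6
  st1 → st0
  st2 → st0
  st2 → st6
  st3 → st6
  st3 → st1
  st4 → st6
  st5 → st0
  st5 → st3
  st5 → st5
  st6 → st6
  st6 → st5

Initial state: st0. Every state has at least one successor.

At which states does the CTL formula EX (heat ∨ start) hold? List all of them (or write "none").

{st1, st2, st3, st4, st5, st6}

States satisfying heat ∨ start: {st0, st2, st4, st5, st6}.
States satisfying EX (heat ∨ start): {st1, st2, st3, st4, st5, st6}.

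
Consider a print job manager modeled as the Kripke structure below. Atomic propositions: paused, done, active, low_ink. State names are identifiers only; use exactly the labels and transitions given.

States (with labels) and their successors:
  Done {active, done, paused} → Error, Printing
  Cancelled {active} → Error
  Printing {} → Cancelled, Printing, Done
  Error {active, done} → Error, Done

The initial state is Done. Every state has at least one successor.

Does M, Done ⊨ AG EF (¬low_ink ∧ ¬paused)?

Yes

States satisfying EF (¬low_ink ∧ ¬paused): {Done, Cancelled, Printing, Error}.
States satisfying AG EF (¬low_ink ∧ ¬paused): {Done, Cancelled, Printing, Error}.
Every state reachable from Done satisfies EF (¬low_ink ∧ ¬paused).
Done ∈ Sat(AG EF (¬low_ink ∧ ¬paused)).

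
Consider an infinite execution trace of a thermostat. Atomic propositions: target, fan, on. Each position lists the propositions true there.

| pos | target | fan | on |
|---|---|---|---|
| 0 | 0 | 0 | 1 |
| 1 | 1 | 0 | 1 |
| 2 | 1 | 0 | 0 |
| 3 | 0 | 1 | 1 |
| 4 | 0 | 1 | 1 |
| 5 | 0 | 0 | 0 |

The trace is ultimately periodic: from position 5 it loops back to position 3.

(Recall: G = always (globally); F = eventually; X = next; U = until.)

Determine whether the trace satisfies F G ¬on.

G ¬on is false at every position 0..5, so it never becomes true and F G ¬on fails.

Violated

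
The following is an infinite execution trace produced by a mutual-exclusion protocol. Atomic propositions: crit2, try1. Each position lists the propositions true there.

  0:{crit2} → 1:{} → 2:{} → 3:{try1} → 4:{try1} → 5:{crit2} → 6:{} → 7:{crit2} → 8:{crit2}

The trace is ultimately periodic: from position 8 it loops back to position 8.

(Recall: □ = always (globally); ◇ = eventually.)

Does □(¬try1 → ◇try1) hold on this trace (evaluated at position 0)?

¬try1 → ◇try1 must hold at every position from 0 onward. It fails at position 5, so □(¬try1 → ◇try1) is false.
Positions where ¬try1 holds: 0, 1, 2, 5, 6, 7, 8.
Check ◇try1 at each: 0→ok, 1→ok, 2→ok, 5→fails, 6→fails, 7→fails, 8→fails.

Does not hold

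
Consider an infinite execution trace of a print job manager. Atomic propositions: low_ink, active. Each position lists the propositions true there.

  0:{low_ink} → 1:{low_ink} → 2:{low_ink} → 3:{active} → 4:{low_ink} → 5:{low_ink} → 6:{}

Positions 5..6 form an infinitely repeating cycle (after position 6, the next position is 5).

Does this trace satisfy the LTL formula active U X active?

Walking from position 0: at position 0, X active has not yet held and active fails, so active U X active is false.

Violated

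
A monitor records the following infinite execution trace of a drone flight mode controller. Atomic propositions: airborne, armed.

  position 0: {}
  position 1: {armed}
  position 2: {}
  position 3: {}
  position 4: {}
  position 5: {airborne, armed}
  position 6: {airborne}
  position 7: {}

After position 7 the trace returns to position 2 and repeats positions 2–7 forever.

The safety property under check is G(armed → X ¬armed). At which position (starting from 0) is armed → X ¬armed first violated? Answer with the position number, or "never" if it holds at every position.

armed → X ¬armed holds at every position 0..7, and those are all the positions the trace ever visits, so the invariant G(armed → X ¬armed) is never violated.

never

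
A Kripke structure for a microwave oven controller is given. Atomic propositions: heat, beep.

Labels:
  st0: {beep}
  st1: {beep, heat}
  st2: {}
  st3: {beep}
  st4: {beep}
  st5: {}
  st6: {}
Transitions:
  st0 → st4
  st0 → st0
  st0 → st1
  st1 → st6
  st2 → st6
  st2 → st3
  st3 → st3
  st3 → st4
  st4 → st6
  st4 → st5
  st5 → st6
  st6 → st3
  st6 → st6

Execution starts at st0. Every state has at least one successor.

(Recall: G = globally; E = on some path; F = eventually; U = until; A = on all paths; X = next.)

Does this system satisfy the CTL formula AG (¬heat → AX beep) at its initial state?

No

States satisfying ¬heat → AX beep: {st0, st1, st3}.
States satisfying AG (¬heat → AX beep): ∅.
st4 is reachable from st0 and violates ¬heat → AX beep, so AG fails at st0.
st0 ∉ Sat(AG (¬heat → AX beep)).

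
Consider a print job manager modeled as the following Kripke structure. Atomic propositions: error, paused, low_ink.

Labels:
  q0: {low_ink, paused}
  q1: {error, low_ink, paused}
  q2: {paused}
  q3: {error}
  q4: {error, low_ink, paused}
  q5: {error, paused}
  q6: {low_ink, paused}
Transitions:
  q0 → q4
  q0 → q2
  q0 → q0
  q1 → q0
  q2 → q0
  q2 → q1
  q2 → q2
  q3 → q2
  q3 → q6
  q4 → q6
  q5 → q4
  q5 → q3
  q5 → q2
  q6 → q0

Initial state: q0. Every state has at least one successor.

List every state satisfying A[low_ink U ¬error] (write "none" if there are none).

States satisfying low_ink: {q0, q1, q4, q6}.
States satisfying ¬error: {q0, q2, q6}.
States satisfying A[low_ink U ¬error]: {q0, q1, q2, q4, q6}.

{q0, q1, q2, q4, q6}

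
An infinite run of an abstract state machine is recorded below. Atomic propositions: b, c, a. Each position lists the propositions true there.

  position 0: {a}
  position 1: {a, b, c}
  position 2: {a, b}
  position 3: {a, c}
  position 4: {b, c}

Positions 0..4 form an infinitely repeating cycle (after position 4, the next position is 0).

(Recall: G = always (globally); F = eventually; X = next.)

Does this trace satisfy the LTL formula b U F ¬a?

Yes

Walking from position 0: F ¬a first holds at position 0, and b holds at every earlier position along the way, so b U F ¬a holds.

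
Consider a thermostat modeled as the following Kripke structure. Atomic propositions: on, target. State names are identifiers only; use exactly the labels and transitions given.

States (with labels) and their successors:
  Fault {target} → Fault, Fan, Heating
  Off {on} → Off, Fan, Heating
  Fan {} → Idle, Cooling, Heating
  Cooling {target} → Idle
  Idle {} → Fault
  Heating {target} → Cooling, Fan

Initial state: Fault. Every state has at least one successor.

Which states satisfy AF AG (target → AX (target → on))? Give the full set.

States satisfying AG (target → AX (target → on)): ∅.
States satisfying AF AG (target → AX (target → on)): ∅.

none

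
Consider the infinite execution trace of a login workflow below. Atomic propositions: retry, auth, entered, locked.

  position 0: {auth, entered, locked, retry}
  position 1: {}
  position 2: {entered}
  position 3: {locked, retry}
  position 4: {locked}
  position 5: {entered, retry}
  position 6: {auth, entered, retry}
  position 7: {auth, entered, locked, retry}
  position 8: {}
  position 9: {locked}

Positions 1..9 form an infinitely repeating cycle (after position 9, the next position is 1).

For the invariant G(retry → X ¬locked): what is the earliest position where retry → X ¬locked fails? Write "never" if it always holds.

Check retry → X ¬locked at each position in order: 0 ✓, 1 ✓, 2 ✓.
At position 3 the labels are {locked, retry} and the next position 4 has {locked}, so retry → X ¬locked is false there. This is the first violation.

3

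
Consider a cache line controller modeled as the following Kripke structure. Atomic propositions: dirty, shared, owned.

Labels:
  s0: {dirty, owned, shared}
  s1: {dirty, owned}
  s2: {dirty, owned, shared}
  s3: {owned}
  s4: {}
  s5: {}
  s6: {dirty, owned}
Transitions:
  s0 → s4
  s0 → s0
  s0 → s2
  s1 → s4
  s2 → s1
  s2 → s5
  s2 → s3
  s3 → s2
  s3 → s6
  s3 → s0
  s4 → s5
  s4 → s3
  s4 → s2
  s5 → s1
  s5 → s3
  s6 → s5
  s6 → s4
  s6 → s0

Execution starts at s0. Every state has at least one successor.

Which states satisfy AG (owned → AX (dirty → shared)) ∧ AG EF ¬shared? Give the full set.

States satisfying owned → AX (dirty → shared): {s0, s1, s4, s5, s6}.
States satisfying AG (owned → AX (dirty → shared)): ∅.
States satisfying EF ¬shared: {s0, s1, s2, s3, s4, s5, s6}.
States satisfying AG EF ¬shared: {s0, s1, s2, s3, s4, s5, s6}.
States satisfying AG (owned → AX (dirty → shared)) ∧ AG EF ¬shared: ∅.

none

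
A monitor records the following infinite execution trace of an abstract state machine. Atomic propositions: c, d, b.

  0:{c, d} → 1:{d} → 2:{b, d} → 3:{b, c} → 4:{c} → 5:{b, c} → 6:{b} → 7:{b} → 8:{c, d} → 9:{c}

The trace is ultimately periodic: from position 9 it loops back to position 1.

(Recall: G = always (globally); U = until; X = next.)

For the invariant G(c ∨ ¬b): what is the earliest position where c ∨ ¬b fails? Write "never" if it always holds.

2

Check c ∨ ¬b at each position in order: 0 ✓, 1 ✓.
At position 2 the labels are {b, d}, so c ∨ ¬b is false there. This is the first violation.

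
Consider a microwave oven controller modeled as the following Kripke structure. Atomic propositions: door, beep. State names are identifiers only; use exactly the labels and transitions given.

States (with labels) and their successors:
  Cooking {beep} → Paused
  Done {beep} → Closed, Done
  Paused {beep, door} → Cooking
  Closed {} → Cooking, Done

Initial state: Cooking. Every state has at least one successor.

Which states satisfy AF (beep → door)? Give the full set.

{Cooking, Paused, Closed}

States satisfying beep → door: {Paused, Closed}.
States satisfying AF (beep → door): {Cooking, Paused, Closed}.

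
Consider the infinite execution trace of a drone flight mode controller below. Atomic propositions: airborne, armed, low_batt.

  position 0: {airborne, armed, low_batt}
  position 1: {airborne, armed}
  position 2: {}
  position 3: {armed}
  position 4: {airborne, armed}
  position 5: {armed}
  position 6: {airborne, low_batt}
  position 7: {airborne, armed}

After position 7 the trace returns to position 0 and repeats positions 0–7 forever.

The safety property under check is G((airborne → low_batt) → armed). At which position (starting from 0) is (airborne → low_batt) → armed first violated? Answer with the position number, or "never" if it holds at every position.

Check (airborne → low_batt) → armed at each position in order: 0 ✓, 1 ✓.
At position 2 the labels are {}, so (airborne → low_batt) → armed is false there. This is the first violation.

2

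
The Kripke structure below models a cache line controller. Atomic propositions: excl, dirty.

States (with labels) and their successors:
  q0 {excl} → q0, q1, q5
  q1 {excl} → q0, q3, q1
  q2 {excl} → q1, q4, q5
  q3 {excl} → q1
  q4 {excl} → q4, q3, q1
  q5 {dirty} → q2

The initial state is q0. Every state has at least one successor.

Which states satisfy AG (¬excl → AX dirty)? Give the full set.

none

States satisfying ¬excl → AX dirty: {q0, q1, q2, q3, q4}.
States satisfying AG (¬excl → AX dirty): ∅.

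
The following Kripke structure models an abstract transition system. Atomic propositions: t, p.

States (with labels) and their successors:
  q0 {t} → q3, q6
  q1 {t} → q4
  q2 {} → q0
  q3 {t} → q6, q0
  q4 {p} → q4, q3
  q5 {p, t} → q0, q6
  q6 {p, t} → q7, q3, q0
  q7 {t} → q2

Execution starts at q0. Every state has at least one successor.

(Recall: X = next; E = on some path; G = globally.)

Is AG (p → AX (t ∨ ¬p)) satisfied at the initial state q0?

Satisfied

States satisfying p → AX (t ∨ ¬p): {q0, q1, q2, q3, q5, q6, q7}.
States satisfying AG (p → AX (t ∨ ¬p)): {q0, q2, q3, q5, q6, q7}.
Every state reachable from q0 satisfies p → AX (t ∨ ¬p).
q0 ∈ Sat(AG (p → AX (t ∨ ¬p))).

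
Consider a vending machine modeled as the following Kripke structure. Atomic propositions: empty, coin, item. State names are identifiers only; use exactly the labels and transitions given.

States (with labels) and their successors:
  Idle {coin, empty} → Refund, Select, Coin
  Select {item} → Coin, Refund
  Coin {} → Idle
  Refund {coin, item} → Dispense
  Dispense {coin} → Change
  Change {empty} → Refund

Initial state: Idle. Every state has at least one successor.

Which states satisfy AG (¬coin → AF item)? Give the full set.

{Refund, Dispense, Change}

States satisfying ¬coin → AF item: {Idle, Select, Refund, Dispense, Change}.
States satisfying AG (¬coin → AF item): {Refund, Dispense, Change}.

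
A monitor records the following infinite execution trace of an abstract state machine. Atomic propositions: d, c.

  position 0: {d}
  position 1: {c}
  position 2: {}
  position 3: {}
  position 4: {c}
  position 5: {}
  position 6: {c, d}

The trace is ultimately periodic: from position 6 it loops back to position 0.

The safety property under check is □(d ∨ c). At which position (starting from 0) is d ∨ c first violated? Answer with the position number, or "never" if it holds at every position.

Check d ∨ c at each position in order: 0 ✓, 1 ✓.
At position 2 the labels are {}, so d ∨ c is false there. This is the first violation.

2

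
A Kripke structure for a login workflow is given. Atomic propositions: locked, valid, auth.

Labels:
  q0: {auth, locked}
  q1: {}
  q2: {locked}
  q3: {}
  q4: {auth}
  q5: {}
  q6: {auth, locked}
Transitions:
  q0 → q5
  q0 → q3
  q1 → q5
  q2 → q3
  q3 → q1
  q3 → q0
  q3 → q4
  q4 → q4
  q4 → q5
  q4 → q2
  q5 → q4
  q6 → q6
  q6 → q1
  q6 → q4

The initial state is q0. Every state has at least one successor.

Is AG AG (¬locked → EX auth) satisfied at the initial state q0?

States satisfying AG (¬locked → EX auth): ∅.
States satisfying AG AG (¬locked → EX auth): ∅.
q0 is reachable from q0 and violates AG (¬locked → EX auth), so AG fails at q0.
q0 ∉ Sat(AG AG (¬locked → EX auth)).

No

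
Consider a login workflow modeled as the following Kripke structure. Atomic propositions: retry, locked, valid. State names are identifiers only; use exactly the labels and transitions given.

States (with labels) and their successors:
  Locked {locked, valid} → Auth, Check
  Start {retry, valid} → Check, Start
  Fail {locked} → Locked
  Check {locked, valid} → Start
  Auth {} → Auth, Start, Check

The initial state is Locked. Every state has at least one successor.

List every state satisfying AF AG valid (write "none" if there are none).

{Start, Check}

States satisfying AG valid: {Start, Check}.
States satisfying AF AG valid: {Start, Check}.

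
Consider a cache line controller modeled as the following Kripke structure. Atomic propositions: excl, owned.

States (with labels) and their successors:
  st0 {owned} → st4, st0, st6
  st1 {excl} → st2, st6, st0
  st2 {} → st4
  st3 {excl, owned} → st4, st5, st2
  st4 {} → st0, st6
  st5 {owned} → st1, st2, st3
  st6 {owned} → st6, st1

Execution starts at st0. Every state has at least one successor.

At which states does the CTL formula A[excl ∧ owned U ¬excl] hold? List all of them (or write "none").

{st0, st2, st3, st4, st5, st6}

States satisfying excl ∧ owned: {st3}.
States satisfying ¬excl: {st0, st2, st4, st5, st6}.
States satisfying A[excl ∧ owned U ¬excl]: {st0, st2, st3, st4, st5, st6}.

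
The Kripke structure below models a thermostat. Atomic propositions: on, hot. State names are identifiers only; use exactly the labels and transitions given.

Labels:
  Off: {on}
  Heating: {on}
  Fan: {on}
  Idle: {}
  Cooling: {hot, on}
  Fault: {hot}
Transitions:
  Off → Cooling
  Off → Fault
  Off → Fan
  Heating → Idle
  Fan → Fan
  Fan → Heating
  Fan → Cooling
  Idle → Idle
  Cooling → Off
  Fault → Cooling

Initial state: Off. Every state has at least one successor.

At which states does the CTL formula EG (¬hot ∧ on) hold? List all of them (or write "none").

States satisfying ¬hot ∧ on: {Off, Heating, Fan}.
States satisfying EG (¬hot ∧ on): {Off, Fan}.

{Off, Fan}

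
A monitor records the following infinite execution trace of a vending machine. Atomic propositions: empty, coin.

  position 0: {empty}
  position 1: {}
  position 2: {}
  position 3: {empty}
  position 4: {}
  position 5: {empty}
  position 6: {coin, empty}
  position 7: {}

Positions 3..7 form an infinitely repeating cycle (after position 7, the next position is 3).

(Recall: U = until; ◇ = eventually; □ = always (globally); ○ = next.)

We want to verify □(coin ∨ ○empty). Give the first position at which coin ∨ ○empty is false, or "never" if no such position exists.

0

At position 0 the labels are {empty} and the next position 1 has {}, so coin ∨ ○empty is false there. This is the first violation.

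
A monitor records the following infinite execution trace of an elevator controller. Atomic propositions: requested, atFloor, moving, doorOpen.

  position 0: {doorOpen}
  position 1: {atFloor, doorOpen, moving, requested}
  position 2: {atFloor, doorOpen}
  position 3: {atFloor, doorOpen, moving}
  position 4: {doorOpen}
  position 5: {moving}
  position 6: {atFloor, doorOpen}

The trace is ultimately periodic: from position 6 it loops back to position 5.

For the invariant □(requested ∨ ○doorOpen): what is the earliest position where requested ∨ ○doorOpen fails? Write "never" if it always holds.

4

Check requested ∨ ○doorOpen at each position in order: 0 ✓, 1 ✓, 2 ✓, 3 ✓.
At position 4 the labels are {doorOpen} and the next position 5 has {moving}, so requested ∨ ○doorOpen is false there. This is the first violation.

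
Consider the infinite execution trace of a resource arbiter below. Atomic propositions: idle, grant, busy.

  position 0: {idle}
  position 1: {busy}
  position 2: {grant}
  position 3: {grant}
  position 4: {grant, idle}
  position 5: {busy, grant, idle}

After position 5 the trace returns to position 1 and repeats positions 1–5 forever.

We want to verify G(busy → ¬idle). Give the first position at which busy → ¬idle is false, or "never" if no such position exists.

Check busy → ¬idle at each position in order: 0 ✓, 1 ✓, 2 ✓, 3 ✓, 4 ✓.
At position 5 the labels are {busy, grant, idle}, so busy → ¬idle is false there. This is the first violation.

5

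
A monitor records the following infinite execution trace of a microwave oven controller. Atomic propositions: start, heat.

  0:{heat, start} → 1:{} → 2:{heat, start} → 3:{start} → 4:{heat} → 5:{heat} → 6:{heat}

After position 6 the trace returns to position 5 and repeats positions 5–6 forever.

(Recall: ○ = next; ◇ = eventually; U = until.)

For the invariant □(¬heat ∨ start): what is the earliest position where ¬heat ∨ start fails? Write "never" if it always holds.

4

Check ¬heat ∨ start at each position in order: 0 ✓, 1 ✓, 2 ✓, 3 ✓.
At position 4 the labels are {heat}, so ¬heat ∨ start is false there. This is the first violation.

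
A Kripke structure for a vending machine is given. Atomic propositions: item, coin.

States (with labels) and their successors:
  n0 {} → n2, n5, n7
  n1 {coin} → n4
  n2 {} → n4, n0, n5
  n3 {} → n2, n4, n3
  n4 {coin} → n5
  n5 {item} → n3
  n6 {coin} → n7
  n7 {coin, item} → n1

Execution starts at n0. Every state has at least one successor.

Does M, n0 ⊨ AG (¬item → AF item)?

States satisfying ¬item → AF item: {n1, n4, n5, n6, n7}.
States satisfying AG (¬item → AF item): ∅.
n0 is reachable from n0 and violates ¬item → AF item, so AG fails at n0.
n0 ∉ Sat(AG (¬item → AF item)).

No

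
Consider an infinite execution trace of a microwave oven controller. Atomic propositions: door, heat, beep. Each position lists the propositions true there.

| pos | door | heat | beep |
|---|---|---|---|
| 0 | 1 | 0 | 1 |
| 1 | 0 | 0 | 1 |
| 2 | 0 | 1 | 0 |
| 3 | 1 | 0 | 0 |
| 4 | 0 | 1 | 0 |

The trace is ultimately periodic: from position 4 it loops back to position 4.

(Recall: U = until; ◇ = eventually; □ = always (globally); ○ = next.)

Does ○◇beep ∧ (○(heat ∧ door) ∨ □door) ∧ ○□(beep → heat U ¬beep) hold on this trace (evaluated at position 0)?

The position after 0 is 1; ◇beep is true there.
At position 0: ○◇beep is true; (○(heat ∧ door) ∨ □door) ∧ ○□(beep → heat U ¬beep) is false; so ○◇beep ∧ (○(heat ∧ door) ∨ □door) ∧ ○□(beep → heat U ¬beep) is false.

No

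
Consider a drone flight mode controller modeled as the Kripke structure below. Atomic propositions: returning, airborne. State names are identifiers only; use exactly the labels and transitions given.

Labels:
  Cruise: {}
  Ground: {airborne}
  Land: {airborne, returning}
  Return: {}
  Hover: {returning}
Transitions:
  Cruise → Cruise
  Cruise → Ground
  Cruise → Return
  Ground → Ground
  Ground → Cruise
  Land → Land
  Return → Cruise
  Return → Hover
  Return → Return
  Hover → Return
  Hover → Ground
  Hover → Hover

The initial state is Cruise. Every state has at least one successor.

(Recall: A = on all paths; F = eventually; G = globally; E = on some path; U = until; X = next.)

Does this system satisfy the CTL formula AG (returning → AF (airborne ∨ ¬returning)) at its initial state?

States satisfying returning → AF (airborne ∨ ¬returning): {Cruise, Ground, Land, Return}.
States satisfying AG (returning → AF (airborne ∨ ¬returning)): {Land}.
Hover is reachable from Cruise and violates returning → AF (airborne ∨ ¬returning), so AG fails at Cruise.
Cruise ∉ Sat(AG (returning → AF (airborne ∨ ¬returning))).

Does not hold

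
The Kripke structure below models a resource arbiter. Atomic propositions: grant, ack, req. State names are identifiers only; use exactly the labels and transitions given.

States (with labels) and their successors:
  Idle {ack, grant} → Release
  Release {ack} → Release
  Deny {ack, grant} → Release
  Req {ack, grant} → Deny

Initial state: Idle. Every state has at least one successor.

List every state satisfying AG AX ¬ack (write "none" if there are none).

none

States satisfying AX ¬ack: ∅.
States satisfying AG AX ¬ack: ∅.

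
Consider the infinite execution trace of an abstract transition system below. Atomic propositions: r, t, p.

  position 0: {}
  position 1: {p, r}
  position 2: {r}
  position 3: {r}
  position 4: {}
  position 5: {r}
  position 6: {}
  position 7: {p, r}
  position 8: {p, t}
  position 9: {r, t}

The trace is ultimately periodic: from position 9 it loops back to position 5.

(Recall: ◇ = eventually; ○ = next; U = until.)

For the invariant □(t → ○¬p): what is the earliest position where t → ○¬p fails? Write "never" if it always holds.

never

t → ○¬p holds at every position 0..9, and those are all the positions the trace ever visits, so the invariant □(t → ○¬p) is never violated.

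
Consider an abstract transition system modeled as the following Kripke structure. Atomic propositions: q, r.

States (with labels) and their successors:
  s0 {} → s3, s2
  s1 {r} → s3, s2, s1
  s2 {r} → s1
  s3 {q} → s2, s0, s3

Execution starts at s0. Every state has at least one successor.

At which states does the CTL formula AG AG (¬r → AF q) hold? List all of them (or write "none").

States satisfying AG (¬r → AF q): ∅.
States satisfying AG AG (¬r → AF q): ∅.

none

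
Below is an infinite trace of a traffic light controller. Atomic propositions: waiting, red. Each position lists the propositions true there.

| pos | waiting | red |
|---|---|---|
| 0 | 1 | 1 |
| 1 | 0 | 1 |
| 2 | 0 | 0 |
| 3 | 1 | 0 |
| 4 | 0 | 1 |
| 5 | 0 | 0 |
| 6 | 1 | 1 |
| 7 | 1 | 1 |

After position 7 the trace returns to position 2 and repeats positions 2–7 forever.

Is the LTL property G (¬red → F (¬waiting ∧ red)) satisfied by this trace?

¬red → F (¬waiting ∧ red) holds at every position 0..7, and those are all positions ever visited, so G (¬red → F (¬waiting ∧ red)) holds.
Positions where ¬red holds: 2, 3, 5.
Check F (¬waiting ∧ red) at each: 2→ok, 3→ok, 5→ok.

Yes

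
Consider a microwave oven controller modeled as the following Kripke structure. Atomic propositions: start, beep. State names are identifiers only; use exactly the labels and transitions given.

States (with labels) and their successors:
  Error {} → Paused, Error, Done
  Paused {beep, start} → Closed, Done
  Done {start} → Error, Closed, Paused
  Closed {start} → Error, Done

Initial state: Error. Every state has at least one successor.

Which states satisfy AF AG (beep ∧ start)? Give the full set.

none

States satisfying AG (beep ∧ start): ∅.
States satisfying AF AG (beep ∧ start): ∅.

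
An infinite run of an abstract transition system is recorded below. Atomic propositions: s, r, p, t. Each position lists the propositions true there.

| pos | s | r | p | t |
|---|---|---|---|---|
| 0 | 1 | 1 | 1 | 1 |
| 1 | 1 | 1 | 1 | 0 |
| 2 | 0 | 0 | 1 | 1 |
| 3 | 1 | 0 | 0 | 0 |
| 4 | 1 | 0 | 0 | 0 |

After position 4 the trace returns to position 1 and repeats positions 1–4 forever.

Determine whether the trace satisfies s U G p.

No

Walking from position 0: at position 2, G p has not yet held and s fails, so s U G p is false.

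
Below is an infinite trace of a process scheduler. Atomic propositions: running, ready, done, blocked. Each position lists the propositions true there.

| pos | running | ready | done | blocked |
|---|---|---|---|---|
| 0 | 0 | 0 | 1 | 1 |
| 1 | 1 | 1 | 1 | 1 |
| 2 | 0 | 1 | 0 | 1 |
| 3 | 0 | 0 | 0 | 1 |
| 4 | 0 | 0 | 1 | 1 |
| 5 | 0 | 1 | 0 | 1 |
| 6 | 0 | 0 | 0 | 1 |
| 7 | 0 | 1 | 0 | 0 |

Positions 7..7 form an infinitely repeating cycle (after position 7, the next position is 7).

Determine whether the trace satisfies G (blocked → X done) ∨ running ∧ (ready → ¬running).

Does not hold

blocked → X done must hold at every position from 0 onward. It fails at position 1, so G (blocked → X done) is false.
Positions where blocked holds: 0, 1, 2, 3, 4, 5, 6.
Check X done at each: 0→ok, 1→fails, 2→fails, 3→ok, 4→fails, 5→fails, 6→fails.
At position 0: G (blocked → X done) is false; running ∧ (ready → ¬running) is false; so G (blocked → X done) ∨ running ∧ (ready → ¬running) is false.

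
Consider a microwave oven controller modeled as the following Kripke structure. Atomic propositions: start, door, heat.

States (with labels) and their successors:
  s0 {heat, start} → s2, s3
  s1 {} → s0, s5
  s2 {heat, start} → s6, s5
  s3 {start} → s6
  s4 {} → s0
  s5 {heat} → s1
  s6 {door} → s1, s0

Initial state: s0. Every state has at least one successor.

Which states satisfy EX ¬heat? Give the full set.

{s0, s2, s3, s5, s6}

States satisfying ¬heat: {s1, s3, s4, s6}.
States satisfying EX ¬heat: {s0, s2, s3, s5, s6}.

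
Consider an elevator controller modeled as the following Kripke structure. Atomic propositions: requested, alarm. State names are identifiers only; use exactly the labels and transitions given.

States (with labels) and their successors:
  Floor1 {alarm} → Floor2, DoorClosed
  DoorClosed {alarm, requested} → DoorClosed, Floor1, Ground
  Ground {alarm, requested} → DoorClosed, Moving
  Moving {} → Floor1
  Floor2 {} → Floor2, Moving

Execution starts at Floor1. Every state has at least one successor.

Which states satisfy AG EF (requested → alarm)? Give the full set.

{Floor1, DoorClosed, Ground, Moving, Floor2}

States satisfying EF (requested → alarm): {Floor1, DoorClosed, Ground, Moving, Floor2}.
States satisfying AG EF (requested → alarm): {Floor1, DoorClosed, Ground, Moving, Floor2}.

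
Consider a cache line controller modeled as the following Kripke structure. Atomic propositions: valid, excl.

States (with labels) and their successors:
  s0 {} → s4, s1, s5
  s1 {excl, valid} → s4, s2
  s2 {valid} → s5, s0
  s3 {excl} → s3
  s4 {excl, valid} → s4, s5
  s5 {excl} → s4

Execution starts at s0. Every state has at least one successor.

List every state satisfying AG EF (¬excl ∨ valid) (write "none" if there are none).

States satisfying EF (¬excl ∨ valid): {s0, s1, s2, s4, s5}.
States satisfying AG EF (¬excl ∨ valid): {s0, s1, s2, s4, s5}.

{s0, s1, s2, s4, s5}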